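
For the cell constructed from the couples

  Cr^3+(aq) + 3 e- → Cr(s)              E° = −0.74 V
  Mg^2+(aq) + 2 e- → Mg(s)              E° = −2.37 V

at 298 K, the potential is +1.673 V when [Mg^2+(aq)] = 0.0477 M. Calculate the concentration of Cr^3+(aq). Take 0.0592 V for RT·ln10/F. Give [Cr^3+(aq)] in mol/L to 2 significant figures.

1.6 M

Cr³⁺/Cr is the cathode (higher E°); E°cell = −0.74 − (−2.37) = +1.63 V with n = 6.
Rearranging E = E° − (0.0592/n)·log Q gives log Q = 6(+1.63 − (+1.673))/0.0592 = −4.358.
The balanced reaction is 2 Cr^3+(aq) + 3 Mg(s) → 2 Cr(s) + 3 Mg^2+(aq), so Q = [Mg^2+(aq)]^3 / [Cr^3+(aq)]^2.
Isolating [Cr^3+(aq)] in Q = 10^{−4.358} yields log [Cr^3+(aq)] = 0.197, i.e. 1.6 M.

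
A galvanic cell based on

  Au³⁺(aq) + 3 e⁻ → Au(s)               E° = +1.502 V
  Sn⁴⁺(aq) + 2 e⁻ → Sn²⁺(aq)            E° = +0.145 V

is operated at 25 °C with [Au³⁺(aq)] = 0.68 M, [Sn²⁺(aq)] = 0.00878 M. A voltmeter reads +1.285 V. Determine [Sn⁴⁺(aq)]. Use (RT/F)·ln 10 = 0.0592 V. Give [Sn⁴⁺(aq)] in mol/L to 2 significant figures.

1.8 M

The Au³⁺/Au couple has the larger reduction potential, so it is the cathode: E°cell = +1.502 − (+0.145) = +1.357 V and n = 6.
Since E = E° − (0.0592/n)·log Q, log Q = n(E° − E)/0.0592 = 7.297.
For 2 Au³⁺(aq) + 3 Sn²⁺(aq) → 2 Au(s) + 3 Sn⁴⁺(aq), the reaction quotient is Q = [Sn⁴⁺(aq)]^3 / ([Au³⁺(aq)]^2·[Sn²⁺(aq)]^3).
Substituting the known concentrations and solving, log [Sn⁴⁺(aq)] = 0.264 and [Sn⁴⁺(aq)] = 1.8 M.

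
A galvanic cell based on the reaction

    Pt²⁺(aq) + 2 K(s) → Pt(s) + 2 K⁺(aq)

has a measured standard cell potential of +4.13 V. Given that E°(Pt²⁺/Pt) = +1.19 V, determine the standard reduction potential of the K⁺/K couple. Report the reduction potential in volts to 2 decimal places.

−2.94 V

In the reaction as written the Pt²⁺/Pt couple is reduced (cathode) and K⁺/K is oxidized (anode), so E°cell = E°(Pt²⁺/Pt) − E°(K⁺/K).
E°(K⁺/K) = E°(cathode) − E°cell = +1.19 − (+4.13) = −2.94 V.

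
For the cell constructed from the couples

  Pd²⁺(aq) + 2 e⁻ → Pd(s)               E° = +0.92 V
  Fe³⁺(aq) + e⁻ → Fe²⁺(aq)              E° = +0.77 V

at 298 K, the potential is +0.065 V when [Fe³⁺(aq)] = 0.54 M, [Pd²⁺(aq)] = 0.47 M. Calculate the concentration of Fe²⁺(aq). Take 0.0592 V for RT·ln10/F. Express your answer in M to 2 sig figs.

With Pd²⁺/Pd at the cathode and Fe³⁺/Fe²⁺ at the anode, E°cell = +0.92 − (+0.77) = +0.15 V (n = 2).
Since E = E° − (0.0592/n)·log Q, log Q = n(E° − E)/0.0592 = 2.872.
For Pd²⁺(aq) + 2 Fe²⁺(aq) → Pd(s) + 2 Fe³⁺(aq), the reaction quotient is Q = [Fe³⁺(aq)]^2 / ([Pd²⁺(aq)]·[Fe²⁺(aq)]^2).
Solving for the unknown gives log [Fe²⁺(aq)] = −1.540, so [Fe²⁺(aq)] ≈ 0.029 M.

0.029 M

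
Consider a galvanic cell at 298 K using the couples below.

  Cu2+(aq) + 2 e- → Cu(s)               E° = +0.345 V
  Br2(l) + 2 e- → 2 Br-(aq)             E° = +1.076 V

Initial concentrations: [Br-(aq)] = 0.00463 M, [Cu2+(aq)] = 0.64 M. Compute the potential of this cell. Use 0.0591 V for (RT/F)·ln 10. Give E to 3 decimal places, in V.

Br₂/Br⁻ is reduced (cathode, E° = +1.076 V) and Cu²⁺/Cu is oxidized (anode).
The standard potential is +1.076 − (+0.345) = +0.731 V and the balanced reaction transfers n = 2 electrons.
The balanced reaction is Br2(l) + Cu(s) → 2 Br-(aq) + Cu2+(aq), so Q = [Br-(aq)]^2·[Cu2+(aq)] = 1.37×10^−5 and log Q = −4.863.
By the Nernst equation, E = +0.731 − (0.0591/2)·(−4.863) = +0.875 V.

+0.875 V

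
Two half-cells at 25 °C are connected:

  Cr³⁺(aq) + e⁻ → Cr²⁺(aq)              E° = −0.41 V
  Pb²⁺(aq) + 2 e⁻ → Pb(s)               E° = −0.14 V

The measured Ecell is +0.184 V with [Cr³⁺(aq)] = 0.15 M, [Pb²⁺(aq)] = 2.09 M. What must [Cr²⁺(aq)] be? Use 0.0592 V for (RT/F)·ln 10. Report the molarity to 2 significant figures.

0.0037 M

With Pb²⁺/Pb at the cathode and Cr³⁺/Cr²⁺ at the anode, E°cell = −0.14 − (−0.41) = +0.27 V (n = 2).
From the Nernst equation, log Q = n(E° − E)/0.0592 = 2·(+0.27 − (+0.184))/0.0592 = 2.905.
Balancing electrons gives Pb²⁺(aq) + 2 Cr²⁺(aq) → Pb(s) + 2 Cr³⁺(aq); thus Q = [Cr³⁺(aq)]^2 / ([Pb²⁺(aq)]·[Cr²⁺(aq)]^2).
Substituting the known concentrations and solving, log [Cr²⁺(aq)] = −2.436 and [Cr²⁺(aq)] = 0.0037 M.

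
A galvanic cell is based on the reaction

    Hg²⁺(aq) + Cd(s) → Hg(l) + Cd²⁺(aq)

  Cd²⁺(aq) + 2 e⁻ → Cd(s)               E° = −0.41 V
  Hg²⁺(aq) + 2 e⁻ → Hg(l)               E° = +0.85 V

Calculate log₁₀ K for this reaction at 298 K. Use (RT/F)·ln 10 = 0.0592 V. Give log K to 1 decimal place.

log K = 42.6

The Hg²⁺/Hg couple is reduced (cathode); E°cell = +0.85 − (−0.41) = +1.26 V with n = 2.
At equilibrium E = 0, so log K = nE°cell / 0.0592 = (2)(+1.26) / 0.0592 = 42.6.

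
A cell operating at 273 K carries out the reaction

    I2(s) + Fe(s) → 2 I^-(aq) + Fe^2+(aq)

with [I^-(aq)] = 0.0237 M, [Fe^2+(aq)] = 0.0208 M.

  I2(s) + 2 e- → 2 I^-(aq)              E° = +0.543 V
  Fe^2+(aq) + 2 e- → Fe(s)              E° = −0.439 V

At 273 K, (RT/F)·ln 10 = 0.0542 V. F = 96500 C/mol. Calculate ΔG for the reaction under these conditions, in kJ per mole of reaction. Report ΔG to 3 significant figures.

−215 kJ/mol

With I₂/I⁻ reduced at the cathode, E°cell = +0.543 − (−0.439) = +0.982 V and n = 2.
Q = [I^-(aq)]^2·[Fe^2+(aq)] = 1.17×10^−5, so log Q = −4.932 and E = +0.982 − (0.0542/2)(−4.932) = +1.1157 V.
Finally ΔG = −nFE = −(2)(96500 C/mol)(+1.1157 V) = −215 kJ/mol.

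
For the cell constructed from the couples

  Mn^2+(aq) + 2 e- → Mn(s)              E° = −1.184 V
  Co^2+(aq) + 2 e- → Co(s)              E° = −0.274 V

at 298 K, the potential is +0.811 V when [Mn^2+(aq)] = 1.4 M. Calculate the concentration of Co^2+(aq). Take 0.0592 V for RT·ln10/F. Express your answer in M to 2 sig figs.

Co²⁺/Co is the cathode (higher E°); E°cell = −0.274 − (−1.184) = +0.910 V with n = 2.
Rearranging E = E° − (0.0592/n)·log Q gives log Q = 2(+0.910 − (+0.811))/0.0592 = 3.345.
Balancing electrons gives Co^2+(aq) + Mn(s) → Co(s) + Mn^2+(aq); thus Q = [Mn^2+(aq)] / [Co^2+(aq)].
Isolating [Co^2+(aq)] in Q = 10^{3.345} yields log [Co^2+(aq)] = −3.199, i.e. 0.00063 M.

0.00063 M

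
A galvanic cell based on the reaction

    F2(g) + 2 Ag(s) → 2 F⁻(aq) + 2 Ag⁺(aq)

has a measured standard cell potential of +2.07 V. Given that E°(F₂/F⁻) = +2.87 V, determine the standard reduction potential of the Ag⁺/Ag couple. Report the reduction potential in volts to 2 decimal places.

+0.80 V

In the reaction as written the F₂/F⁻ couple is reduced (cathode) and Ag⁺/Ag is oxidized (anode), so E°cell = E°(F₂/F⁻) − E°(Ag⁺/Ag).
E°(Ag⁺/Ag) = E°(cathode) − E°cell = +2.87 − (+2.07) = +0.80 V.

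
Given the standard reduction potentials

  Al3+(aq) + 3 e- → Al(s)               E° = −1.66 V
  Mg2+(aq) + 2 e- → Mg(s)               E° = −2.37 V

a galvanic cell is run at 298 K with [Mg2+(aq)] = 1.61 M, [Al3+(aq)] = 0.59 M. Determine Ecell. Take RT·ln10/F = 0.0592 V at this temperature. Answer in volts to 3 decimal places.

Since E°(Al³⁺/Al) > E°(Mg²⁺/Mg), Al³⁺/Al serves as the cathode.
The standard potential is −1.66 − (−2.37) = +0.71 V and the balanced reaction transfers n = 6 electrons.
For the overall reaction 2 Al3+(aq) + 3 Mg(s) → 2 Al(s) + 3 Mg2+(aq), Q = [Mg2+(aq)]^3 / [Al3+(aq)]^2 = 12, giving log Q = 1.079.
Applying E = E° − (RT ln10/nF)·log Q gives +0.71 − (0.0592/6)(1.079) = +0.699 V.

+0.699 V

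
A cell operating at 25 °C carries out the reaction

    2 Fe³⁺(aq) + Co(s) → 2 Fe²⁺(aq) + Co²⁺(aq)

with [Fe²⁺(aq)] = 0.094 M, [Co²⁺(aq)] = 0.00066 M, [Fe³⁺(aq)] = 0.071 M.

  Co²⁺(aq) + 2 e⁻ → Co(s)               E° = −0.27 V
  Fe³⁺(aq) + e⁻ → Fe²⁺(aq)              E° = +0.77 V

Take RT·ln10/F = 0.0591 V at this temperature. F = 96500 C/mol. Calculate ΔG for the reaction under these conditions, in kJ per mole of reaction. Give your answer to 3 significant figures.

E°cell = +0.77 − (−0.27) = +1.04 V; the balanced reaction transfers n = 2 electrons.
Here Q = ([Fe²⁺(aq)]^2·[Co²⁺(aq)]) / [Fe³⁺(aq)]^2 = 0.00116 (log Q = −2.937), giving E = +1.04 − (0.0591/2)·(−2.937) = +1.1268 V.
ΔG = −nFE = −(2)(96500)(+1.1268) J/mol = −217 kJ/mol.

−217 kJ/mol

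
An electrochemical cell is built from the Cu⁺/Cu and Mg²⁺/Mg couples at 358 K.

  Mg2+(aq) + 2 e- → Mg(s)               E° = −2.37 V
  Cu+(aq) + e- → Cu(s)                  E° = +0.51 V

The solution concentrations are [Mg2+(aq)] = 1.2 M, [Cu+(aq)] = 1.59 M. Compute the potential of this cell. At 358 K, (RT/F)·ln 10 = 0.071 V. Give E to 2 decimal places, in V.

+2.89 V

Since E°(Cu⁺/Cu) > E°(Mg²⁺/Mg), Cu⁺/Cu serves as the cathode.
The standard potential is +0.51 − (−2.37) = +2.88 V and the balanced reaction transfers n = 2 electrons.
For the overall reaction 2 Cu+(aq) + Mg(s) → 2 Cu(s) + Mg2+(aq), Q = [Mg2+(aq)] / [Cu+(aq)]^2 = 0.475, giving log Q = −0.324.
Applying E = E° − (RT ln10/nF)·log Q gives +2.88 − (0.071/2)(−0.324) = +2.89 V.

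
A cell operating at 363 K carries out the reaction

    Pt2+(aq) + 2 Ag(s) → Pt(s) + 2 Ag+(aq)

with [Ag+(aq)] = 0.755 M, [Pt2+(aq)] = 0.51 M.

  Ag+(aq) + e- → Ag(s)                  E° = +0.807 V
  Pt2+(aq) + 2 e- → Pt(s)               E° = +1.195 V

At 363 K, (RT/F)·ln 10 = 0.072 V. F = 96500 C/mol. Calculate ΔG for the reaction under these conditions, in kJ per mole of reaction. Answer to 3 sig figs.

With Pt²⁺/Pt reduced at the cathode, E°cell = +1.195 − (+0.807) = +0.388 V and n = 2.
Here Q = [Ag+(aq)]^2 / [Pt2+(aq)] = 1.12 (log Q = 0.048), giving E = +0.388 − (0.072/2)·(0.048) = +0.3863 V.
Then ΔG = −nFE = −2 × 96500 × +0.3863 J/mol = −74.6 kJ/mol.

−74.6 kJ/mol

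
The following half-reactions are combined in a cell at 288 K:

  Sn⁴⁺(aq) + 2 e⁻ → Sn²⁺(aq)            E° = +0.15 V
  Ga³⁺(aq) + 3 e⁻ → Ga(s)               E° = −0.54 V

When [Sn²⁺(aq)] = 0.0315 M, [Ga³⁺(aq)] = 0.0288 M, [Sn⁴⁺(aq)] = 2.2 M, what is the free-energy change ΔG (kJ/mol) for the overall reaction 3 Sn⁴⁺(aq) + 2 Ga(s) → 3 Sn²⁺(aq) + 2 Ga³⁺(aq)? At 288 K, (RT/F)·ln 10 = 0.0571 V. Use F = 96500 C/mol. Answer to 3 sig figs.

−447 kJ/mol

With Sn⁴⁺/Sn²⁺ reduced at the cathode, E°cell = +0.15 − (−0.54) = +0.69 V and n = 6.
Q = ([Sn²⁺(aq)]^3·[Ga³⁺(aq)]^2) / [Sn⁴⁺(aq)]^3 = 2.43×10^−9, so log Q = −8.614 and E = +0.69 − (0.0571/6)(−8.614) = +0.7720 V.
ΔG = −nFE = −(6)(96500)(+0.7720) J/mol = −447 kJ/mol.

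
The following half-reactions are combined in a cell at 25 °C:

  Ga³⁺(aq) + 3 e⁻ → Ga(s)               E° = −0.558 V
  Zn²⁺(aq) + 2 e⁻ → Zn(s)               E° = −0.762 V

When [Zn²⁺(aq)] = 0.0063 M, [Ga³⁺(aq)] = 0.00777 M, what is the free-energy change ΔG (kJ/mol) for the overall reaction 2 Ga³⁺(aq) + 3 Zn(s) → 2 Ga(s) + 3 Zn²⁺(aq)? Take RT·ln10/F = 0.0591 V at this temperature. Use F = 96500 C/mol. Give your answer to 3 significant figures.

−132 kJ/mol

With Ga³⁺/Ga reduced at the cathode, E°cell = −0.558 − (−0.762) = +0.204 V and n = 6.
Q = [Zn²⁺(aq)]^3 / [Ga³⁺(aq)]^2 = 0.00414, so log Q = −2.383 and E = +0.204 − (0.0591/6)(−2.383) = +0.2275 V.
Finally ΔG = −nFE = −(6)(96500 C/mol)(+0.2275 V) = −132 kJ/mol.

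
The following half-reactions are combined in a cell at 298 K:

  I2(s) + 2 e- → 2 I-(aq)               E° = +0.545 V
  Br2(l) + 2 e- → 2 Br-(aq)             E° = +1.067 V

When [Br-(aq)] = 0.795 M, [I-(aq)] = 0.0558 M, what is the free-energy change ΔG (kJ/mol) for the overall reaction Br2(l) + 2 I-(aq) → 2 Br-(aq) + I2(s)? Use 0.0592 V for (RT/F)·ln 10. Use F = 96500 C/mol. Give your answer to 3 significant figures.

The standard cell potential is +1.067 − (+0.545) = +0.522 V, with n = 2 electrons in the balanced equation.
Here Q = [Br-(aq)]^2 / [I-(aq)]^2 = 203 (log Q = 2.307), giving E = +0.522 − (0.0592/2)·(2.307) = +0.4537 V.
Finally ΔG = −nFE = −(2)(96500 C/mol)(+0.4537 V) = −87.6 kJ/mol.

−87.6 kJ/mol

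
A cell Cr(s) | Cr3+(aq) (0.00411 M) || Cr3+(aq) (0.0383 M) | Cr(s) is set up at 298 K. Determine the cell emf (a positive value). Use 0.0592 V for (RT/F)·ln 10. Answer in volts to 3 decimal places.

For a concentration cell E°cell = 0, since both electrodes use the same couple.
The compartment with the higher Cr3+(aq) concentration (0.0383 M) acts as the cathode; ions are reduced there and produced at the dilute (0.00411 M) anode.
With n = 3, Ecell = −(0.0592/3)·log([dilute]/[conc]) = −(0.0592/3)·log(0.00411/0.0383) = +0.019 V.

0.019 V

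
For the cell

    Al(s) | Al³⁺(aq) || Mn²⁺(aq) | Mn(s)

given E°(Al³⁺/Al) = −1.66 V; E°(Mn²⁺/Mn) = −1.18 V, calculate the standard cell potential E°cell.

By convention the left-hand electrode in cell notation is the anode (oxidation) and the right-hand electrode is the cathode (reduction).
E°cell = E°(right) − E°(left) = −1.18 − (−1.66) = +0.48 V.

+0.48 V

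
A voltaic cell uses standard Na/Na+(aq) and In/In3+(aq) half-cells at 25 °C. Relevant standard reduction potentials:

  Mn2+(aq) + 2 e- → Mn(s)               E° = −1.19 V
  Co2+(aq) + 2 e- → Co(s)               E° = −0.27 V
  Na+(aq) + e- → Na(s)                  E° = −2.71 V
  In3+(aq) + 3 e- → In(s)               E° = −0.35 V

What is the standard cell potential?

+2.36 V

The In³⁺/In couple has the higher E°, so In ion is reduced (cathode) and Na is oxidized (anode).
E°cell = E°(cathode) − E°(anode) = −0.35 − (−2.71) = +2.36 V.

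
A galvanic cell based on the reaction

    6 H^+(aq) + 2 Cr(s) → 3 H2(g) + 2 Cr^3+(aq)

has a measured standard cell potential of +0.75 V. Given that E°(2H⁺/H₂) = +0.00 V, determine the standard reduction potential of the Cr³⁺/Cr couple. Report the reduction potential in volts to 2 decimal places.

In the reaction as written the 2H⁺/H₂ couple is reduced (cathode) and Cr³⁺/Cr is oxidized (anode), so E°cell = E°(2H⁺/H₂) − E°(Cr³⁺/Cr).
E°(Cr³⁺/Cr) = E°(cathode) − E°cell = +0.00 − (+0.75) = −0.75 V.

−0.75 V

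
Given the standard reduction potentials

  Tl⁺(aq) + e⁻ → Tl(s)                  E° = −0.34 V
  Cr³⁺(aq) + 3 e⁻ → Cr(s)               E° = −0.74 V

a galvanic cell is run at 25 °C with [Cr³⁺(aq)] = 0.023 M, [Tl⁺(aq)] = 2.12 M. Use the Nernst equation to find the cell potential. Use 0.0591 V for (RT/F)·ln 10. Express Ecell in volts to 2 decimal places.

Since E°(Tl⁺/Tl) > E°(Cr³⁺/Cr), Tl⁺/Tl serves as the cathode.
E°cell = −0.34 − (−0.74) = +0.40 V, with n = 3 electrons transferred.
The balanced reaction is 3 Tl⁺(aq) + Cr(s) → 3 Tl(s) + Cr³⁺(aq), so Q = [Cr³⁺(aq)] / [Tl⁺(aq)]^3 = 0.00241 and log Q = −2.617.
By the Nernst equation, E = +0.40 − (0.0591/3)·(−2.617) = +0.45 V.

+0.45 V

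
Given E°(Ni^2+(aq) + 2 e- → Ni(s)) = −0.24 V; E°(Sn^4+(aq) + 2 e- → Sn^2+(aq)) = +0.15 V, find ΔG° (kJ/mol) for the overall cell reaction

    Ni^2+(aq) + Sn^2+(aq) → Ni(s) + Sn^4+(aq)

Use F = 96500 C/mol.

In the reaction as written Ni^2+(aq) is reduced, so the Ni²⁺/Ni couple is the cathode and Sn⁴⁺/Sn²⁺ is the anode.
E°cell = −0.24 − (+0.15) = −0.39 V; balancing electrons gives n = 2.
ΔG° = −nFE°cell = −(2)(96500)(−0.39) J/mol = +75.3 kJ/mol.

+75.3 kJ/mol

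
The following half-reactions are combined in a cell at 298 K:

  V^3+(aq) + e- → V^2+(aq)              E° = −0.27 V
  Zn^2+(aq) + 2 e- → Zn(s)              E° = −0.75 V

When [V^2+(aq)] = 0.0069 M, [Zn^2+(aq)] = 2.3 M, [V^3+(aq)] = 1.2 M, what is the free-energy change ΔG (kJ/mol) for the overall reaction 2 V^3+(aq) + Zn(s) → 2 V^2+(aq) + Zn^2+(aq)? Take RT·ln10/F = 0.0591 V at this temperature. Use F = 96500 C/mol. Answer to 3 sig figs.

−116 kJ/mol

The standard cell potential is −0.27 − (−0.75) = +0.48 V, with n = 2 electrons in the balanced equation.
The reaction quotient is ([V^2+(aq)]^2·[Zn^2+(aq)]) / [V^3+(aq)]^2 = 7.6×10^−5; by Nernst, E = +0.48 − (0.0591/2)(−4.119) = +0.6017 V.
Then ΔG = −nFE = −2 × 96500 × +0.6017 J/mol = −116 kJ/mol.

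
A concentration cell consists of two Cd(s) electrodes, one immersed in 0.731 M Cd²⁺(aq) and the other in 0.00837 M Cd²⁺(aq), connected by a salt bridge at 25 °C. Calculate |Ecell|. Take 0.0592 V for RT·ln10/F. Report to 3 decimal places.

For a concentration cell E°cell = 0, since both electrodes use the same couple.
The compartment with the higher Cd²⁺(aq) concentration (0.731 M) acts as the cathode; ions are reduced there and produced at the dilute (0.00837 M) anode.
With n = 2, Ecell = −(0.0592/2)·log([dilute]/[conc]) = −(0.0592/2)·log(0.00837/0.731) = +0.057 V.

0.057 V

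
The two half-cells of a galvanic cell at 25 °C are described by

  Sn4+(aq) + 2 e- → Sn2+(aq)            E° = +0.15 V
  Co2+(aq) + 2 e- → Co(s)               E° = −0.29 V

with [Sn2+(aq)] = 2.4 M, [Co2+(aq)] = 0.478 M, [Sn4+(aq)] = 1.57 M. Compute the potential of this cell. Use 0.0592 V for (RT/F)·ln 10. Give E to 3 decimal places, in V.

+0.444 V

Since E°(Sn⁴⁺/Sn²⁺) > E°(Co²⁺/Co), Sn⁴⁺/Sn²⁺ serves as the cathode.
E°cell = +0.15 − (−0.29) = +0.44 V, with n = 2 electrons transferred.
The balanced reaction is Sn4+(aq) + Co(s) → Sn2+(aq) + Co2+(aq), so Q = ([Sn2+(aq)]·[Co2+(aq)]) / [Sn4+(aq)] = 0.731 and log Q = −0.136.
E = E° − (0.0592/n)·log Q = +0.44 − (0.0592/2)(−0.136) = +0.444 V.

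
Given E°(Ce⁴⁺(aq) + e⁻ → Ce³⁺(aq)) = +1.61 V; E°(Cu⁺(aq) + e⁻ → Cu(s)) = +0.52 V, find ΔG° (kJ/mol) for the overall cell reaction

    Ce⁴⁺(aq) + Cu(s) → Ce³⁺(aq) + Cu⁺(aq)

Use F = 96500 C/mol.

In the reaction as written Ce⁴⁺(aq) is reduced, so the Ce⁴⁺/Ce³⁺ couple is the cathode and Cu⁺/Cu is the anode.
E°cell = +1.61 − (+0.52) = +1.09 V; balancing electrons gives n = 1.
ΔG° = −nFE°cell = −(1)(96500)(+1.09) J/mol = −105 kJ/mol.

−105 kJ/mol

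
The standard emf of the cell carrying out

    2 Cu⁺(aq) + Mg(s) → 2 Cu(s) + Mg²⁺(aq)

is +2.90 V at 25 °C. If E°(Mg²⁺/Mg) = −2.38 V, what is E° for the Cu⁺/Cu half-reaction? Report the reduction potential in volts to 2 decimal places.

+0.52 V

In the reaction as written the Cu⁺/Cu couple is reduced (cathode) and Mg²⁺/Mg is oxidized (anode), so E°cell = E°(Cu⁺/Cu) − E°(Mg²⁺/Mg).
E°(Cu⁺/Cu) = E°cell + E°(anode) = +2.90 + (−2.38) = +0.52 V.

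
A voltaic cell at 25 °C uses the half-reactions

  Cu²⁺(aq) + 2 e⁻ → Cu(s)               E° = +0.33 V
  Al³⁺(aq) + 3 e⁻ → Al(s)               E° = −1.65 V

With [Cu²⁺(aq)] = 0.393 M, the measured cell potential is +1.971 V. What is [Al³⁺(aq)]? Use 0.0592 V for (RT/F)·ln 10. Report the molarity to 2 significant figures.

The Cu²⁺/Cu couple has the larger reduction potential, so it is the cathode: E°cell = +0.33 − (−1.65) = +1.98 V and n = 6.
From the Nernst equation, log Q = n(E° − E)/0.0592 = 6·(+1.98 − (+1.971))/0.0592 = 0.912.
Balancing electrons gives 3 Cu²⁺(aq) + 2 Al(s) → 3 Cu(s) + 2 Al³⁺(aq); thus Q = [Al³⁺(aq)]^2 / [Cu²⁺(aq)]^3.
Isolating [Al³⁺(aq)] in Q = 10^{0.912} yields log [Al³⁺(aq)] = −0.152, i.e. 0.70 M.

0.70 M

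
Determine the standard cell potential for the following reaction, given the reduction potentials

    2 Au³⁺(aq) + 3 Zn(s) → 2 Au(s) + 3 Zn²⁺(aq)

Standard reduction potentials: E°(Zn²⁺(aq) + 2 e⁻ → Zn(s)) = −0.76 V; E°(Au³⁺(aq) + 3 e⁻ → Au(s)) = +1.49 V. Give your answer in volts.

+2.25 V

In the reaction as written, Au³⁺(aq) is reduced (cathode) and Zn²⁺(aq) is produced by oxidation at the anode.
E°cell = E°(cathode) − E°(anode) = +1.49 − (−0.76) = +2.25 V.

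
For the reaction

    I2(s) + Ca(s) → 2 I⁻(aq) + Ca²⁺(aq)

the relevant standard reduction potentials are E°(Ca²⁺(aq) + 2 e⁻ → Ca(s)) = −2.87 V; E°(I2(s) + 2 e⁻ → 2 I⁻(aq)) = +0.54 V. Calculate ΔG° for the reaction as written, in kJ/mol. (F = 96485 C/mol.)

In the reaction as written I2(s) is reduced, so the I₂/I⁻ couple is the cathode and Ca²⁺/Ca is the anode.
E°cell = +0.54 − (−2.87) = +3.41 V; balancing electrons gives n = 2.
ΔG° = −nFE°cell = −(2)(96485)(+3.41) J/mol = −658 kJ/mol.

−658 kJ/mol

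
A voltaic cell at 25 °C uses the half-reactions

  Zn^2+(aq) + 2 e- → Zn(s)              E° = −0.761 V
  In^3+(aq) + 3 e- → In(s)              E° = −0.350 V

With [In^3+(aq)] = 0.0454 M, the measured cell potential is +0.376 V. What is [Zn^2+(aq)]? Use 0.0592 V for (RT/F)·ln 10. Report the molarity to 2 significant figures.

The In³⁺/In couple has the larger reduction potential, so it is the cathode: E°cell = −0.350 − (−0.761) = +0.411 V and n = 6.
Since E = E° − (0.0592/n)·log Q, log Q = n(E° − E)/0.0592 = 3.547.
Balancing electrons gives 2 In^3+(aq) + 3 Zn(s) → 2 In(s) + 3 Zn^2+(aq); thus Q = [Zn^2+(aq)]^3 / [In^3+(aq)]^2.
Substituting the known concentrations and solving, log [Zn^2+(aq)] = 0.287 and [Zn^2+(aq)] = 1.9 M.

1.9 M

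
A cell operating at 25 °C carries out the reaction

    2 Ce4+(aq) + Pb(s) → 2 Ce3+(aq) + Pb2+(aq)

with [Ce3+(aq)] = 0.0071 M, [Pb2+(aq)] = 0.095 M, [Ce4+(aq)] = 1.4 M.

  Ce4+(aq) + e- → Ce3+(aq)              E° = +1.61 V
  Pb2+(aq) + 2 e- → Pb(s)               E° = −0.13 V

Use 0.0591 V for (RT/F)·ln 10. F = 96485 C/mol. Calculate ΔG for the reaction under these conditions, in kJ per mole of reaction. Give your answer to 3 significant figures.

E°cell = +1.61 − (−0.13) = +1.74 V; the balanced reaction transfers n = 2 electrons.
Here Q = ([Ce3+(aq)]^2·[Pb2+(aq)]) / [Ce4+(aq)]^2 = 2.44×10^−6 (log Q = −5.612), giving E = +1.74 − (0.0591/2)·(−5.612) = +1.9058 V.
Then ΔG = −nFE = −2 × 96485 × +1.9058 J/mol = −368 kJ/mol.

−368 kJ/mol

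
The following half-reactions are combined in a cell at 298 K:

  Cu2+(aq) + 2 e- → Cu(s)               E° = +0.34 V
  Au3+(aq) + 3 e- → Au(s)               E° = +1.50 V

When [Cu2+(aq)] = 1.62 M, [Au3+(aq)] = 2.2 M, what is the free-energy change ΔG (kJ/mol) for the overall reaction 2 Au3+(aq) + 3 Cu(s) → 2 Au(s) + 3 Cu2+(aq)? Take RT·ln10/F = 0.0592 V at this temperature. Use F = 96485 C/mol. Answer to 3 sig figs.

−672 kJ/mol

The standard cell potential is +1.50 − (+0.34) = +1.16 V, with n = 6 electrons in the balanced equation.
Here Q = [Cu2+(aq)]^3 / [Au3+(aq)]^2 = 0.878 (log Q = −0.056), giving E = +1.16 − (0.0592/6)·(−0.056) = +1.1606 V.
Finally ΔG = −nFE = −(6)(96485 C/mol)(+1.1606 V) = −672 kJ/mol.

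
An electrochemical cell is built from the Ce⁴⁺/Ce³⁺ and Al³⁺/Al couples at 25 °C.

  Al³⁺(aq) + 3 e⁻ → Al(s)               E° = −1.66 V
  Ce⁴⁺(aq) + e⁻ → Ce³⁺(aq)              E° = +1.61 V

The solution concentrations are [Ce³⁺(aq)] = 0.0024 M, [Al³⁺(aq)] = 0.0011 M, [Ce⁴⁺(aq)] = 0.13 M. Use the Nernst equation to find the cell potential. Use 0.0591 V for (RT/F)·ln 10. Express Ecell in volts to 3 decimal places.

+3.431 V

Since E°(Ce⁴⁺/Ce³⁺) > E°(Al³⁺/Al), Ce⁴⁺/Ce³⁺ serves as the cathode.
E°cell = +1.61 − (−1.66) = +3.27 V, with n = 3 electrons transferred.
For the overall reaction 3 Ce⁴⁺(aq) + Al(s) → 3 Ce³⁺(aq) + Al³⁺(aq), Q = ([Ce³⁺(aq)]^3·[Al³⁺(aq)]) / [Ce⁴⁺(aq)]^3 = 6.92×10^−9, giving log Q = −8.160.
E = E° − (0.0591/n)·log Q = +3.27 − (0.0591/3)(−8.160) = +3.431 V.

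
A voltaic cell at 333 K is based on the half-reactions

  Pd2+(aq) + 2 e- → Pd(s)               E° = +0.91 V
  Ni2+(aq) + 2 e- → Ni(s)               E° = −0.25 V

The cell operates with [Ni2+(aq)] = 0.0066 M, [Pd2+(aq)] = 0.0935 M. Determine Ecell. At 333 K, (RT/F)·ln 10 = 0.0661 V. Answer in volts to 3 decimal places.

+1.198 V

Since E°(Pd²⁺/Pd) > E°(Ni²⁺/Ni), Pd²⁺/Pd serves as the cathode.
E°cell = E°cat − E°an = +0.91 − (−0.25) = +1.16 V; n = 2.
The balanced reaction is Pd2+(aq) + Ni(s) → Pd(s) + Ni2+(aq), so Q = [Ni2+(aq)] / [Pd2+(aq)] = 0.0706 and log Q = −1.151.
E = E° − (0.0661/n)·log Q = +1.16 − (0.0661/2)(−1.151) = +1.198 V.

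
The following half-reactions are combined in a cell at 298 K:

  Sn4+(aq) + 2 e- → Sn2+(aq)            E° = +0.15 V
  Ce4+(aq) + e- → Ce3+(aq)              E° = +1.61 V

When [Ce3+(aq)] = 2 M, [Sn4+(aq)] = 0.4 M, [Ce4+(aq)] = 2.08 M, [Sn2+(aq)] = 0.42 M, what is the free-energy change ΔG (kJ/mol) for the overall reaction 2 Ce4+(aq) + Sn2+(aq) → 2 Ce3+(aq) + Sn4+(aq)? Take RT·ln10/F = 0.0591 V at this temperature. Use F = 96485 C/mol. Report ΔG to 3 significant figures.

−282 kJ/mol

The standard cell potential is +1.61 − (+0.15) = +1.46 V, with n = 2 electrons in the balanced equation.
Here Q = ([Ce3+(aq)]^2·[Sn4+(aq)]) / ([Ce4+(aq)]^2·[Sn2+(aq)]) = 0.881 (log Q = −0.055), giving E = +1.46 − (0.0591/2)·(−0.055) = +1.4616 V.
Finally ΔG = −nFE = −(2)(96485 C/mol)(+1.4616 V) = −282 kJ/mol.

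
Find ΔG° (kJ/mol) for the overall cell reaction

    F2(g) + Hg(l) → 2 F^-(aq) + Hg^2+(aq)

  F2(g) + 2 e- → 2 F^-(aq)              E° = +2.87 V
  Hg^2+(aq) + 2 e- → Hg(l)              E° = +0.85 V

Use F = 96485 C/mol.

−390 kJ/mol

In the reaction as written F2(g) is reduced, so the F₂/F⁻ couple is the cathode and Hg²⁺/Hg is the anode.
E°cell = +2.87 − (+0.85) = +2.02 V; balancing electrons gives n = 2.
ΔG° = −nFE°cell = −(2)(96485)(+2.02) J/mol = −390 kJ/mol.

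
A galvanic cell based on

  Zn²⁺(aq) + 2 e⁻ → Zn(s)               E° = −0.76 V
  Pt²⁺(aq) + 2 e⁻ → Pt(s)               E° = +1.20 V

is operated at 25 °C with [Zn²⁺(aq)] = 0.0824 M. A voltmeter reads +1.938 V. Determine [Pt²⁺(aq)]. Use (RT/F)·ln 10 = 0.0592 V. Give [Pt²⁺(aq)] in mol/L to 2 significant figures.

Pt²⁺/Pt is the cathode (higher E°); E°cell = +1.20 − (−0.76) = +1.96 V with n = 2.
Rearranging E = E° − (0.0592/n)·log Q gives log Q = 2(+1.96 − (+1.938))/0.0592 = 0.743.
For Pt²⁺(aq) + Zn(s) → Pt(s) + Zn²⁺(aq), the reaction quotient is Q = [Zn²⁺(aq)] / [Pt²⁺(aq)].
Solving for the unknown gives log [Pt²⁺(aq)] = −1.827, so [Pt²⁺(aq)] ≈ 0.015 M.

0.015 M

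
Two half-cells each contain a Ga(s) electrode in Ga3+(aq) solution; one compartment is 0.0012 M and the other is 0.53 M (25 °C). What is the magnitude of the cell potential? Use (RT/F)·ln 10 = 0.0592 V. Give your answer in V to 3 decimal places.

For a concentration cell E°cell = 0, since both electrodes use the same couple.
The compartment with the higher Ga3+(aq) concentration (0.53 M) acts as the cathode; ions are reduced there and produced at the dilute (0.0012 M) anode.
With n = 3, Ecell = −(0.0592/3)·log([dilute]/[conc]) = −(0.0592/3)·log(0.0012/0.53) = +0.052 V.

0.052 V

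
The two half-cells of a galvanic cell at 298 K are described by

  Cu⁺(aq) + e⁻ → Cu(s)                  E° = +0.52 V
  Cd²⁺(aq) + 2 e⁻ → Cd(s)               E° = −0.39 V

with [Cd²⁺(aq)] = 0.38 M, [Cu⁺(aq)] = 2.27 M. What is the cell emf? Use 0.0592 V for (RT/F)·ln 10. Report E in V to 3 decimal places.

+0.944 V

Cu⁺/Cu is reduced (cathode, E° = +0.52 V) and Cd²⁺/Cd is oxidized (anode).
E°cell = +0.52 − (−0.39) = +0.91 V, with n = 2 electrons transferred.
Balancing gives 2 Cu⁺(aq) + Cd(s) → 2 Cu(s) + Cd²⁺(aq); hence Q = [Cd²⁺(aq)] / [Cu⁺(aq)]^2 = 0.0737 (log Q = −1.132).
By the Nernst equation, E = +0.91 − (0.0592/2)·(−1.132) = +0.944 V.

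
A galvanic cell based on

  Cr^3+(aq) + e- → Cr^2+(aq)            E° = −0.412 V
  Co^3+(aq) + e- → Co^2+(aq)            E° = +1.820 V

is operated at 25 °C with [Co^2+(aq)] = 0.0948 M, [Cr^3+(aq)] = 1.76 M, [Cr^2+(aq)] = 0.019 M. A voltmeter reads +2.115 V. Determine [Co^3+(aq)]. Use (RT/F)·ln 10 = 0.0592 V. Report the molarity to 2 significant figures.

Co³⁺/Co²⁺ is the cathode (higher E°); E°cell = +1.820 − (−0.412) = +2.232 V with n = 1.
Since E = E° − (0.0592/n)·log Q, log Q = n(E° − E)/0.0592 = 1.976.
The balanced reaction is Co^3+(aq) + Cr^2+(aq) → Co^2+(aq) + Cr^3+(aq), so Q = ([Co^2+(aq)]·[Cr^3+(aq)]) / ([Co^3+(aq)]·[Cr^2+(aq)]).
Solving for the unknown gives log [Co^3+(aq)] = −1.032, so [Co^3+(aq)] ≈ 0.093 M.

0.093 M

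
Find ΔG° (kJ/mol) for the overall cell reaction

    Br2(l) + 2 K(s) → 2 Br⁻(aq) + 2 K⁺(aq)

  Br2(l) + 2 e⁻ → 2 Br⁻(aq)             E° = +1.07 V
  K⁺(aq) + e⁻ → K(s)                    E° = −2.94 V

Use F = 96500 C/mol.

−774 kJ/mol

In the reaction as written Br2(l) is reduced, so the Br₂/Br⁻ couple is the cathode and K⁺/K is the anode.
E°cell = +1.07 − (−2.94) = +4.01 V; balancing electrons gives n = 2.
ΔG° = −nFE°cell = −(2)(96500)(+4.01) J/mol = −774 kJ/mol.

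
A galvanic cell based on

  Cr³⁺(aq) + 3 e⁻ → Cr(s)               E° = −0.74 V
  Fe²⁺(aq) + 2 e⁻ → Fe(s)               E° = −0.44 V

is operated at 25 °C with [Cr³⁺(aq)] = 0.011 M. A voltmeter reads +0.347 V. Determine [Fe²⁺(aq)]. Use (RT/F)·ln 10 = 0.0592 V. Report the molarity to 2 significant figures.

Fe²⁺/Fe is the cathode (higher E°); E°cell = −0.44 − (−0.74) = +0.30 V with n = 6.
From the Nernst equation, log Q = n(E° − E)/0.0592 = 6·(+0.30 − (+0.347))/0.0592 = −4.764.
Balancing electrons gives 3 Fe²⁺(aq) + 2 Cr(s) → 3 Fe(s) + 2 Cr³⁺(aq); thus Q = [Cr³⁺(aq)]^2 / [Fe²⁺(aq)]^3.
Solving for the unknown gives log [Fe²⁺(aq)] = 0.282, so [Fe²⁺(aq)] ≈ 1.9 M.

1.9 M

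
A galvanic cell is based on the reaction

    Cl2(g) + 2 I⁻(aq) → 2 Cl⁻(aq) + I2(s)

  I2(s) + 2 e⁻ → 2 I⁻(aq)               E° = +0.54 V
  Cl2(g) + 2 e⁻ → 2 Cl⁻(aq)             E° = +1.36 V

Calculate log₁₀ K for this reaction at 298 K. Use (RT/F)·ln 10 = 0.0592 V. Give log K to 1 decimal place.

The Cl₂/Cl⁻ couple is reduced (cathode); E°cell = +1.36 − (+0.54) = +0.82 V with n = 2.
At equilibrium E = 0, so log K = nE°cell / 0.0592 = (2)(+0.82) / 0.0592 = 27.7.

log K = 27.7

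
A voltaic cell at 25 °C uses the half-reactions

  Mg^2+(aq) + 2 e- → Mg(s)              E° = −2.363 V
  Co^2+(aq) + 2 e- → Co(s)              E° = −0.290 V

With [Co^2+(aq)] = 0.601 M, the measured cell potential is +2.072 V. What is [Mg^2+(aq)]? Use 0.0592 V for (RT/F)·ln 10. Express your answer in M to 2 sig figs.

With Co²⁺/Co at the cathode and Mg²⁺/Mg at the anode, E°cell = −0.290 − (−2.363) = +2.073 V (n = 2).
Since E = E° − (0.0592/n)·log Q, log Q = n(E° − E)/0.0592 = 0.034.
For Co^2+(aq) + Mg(s) → Co(s) + Mg^2+(aq), the reaction quotient is Q = [Mg^2+(aq)] / [Co^2+(aq)].
Substituting the known concentrations and solving, log [Mg^2+(aq)] = −0.187 and [Mg^2+(aq)] = 0.65 M.

0.65 M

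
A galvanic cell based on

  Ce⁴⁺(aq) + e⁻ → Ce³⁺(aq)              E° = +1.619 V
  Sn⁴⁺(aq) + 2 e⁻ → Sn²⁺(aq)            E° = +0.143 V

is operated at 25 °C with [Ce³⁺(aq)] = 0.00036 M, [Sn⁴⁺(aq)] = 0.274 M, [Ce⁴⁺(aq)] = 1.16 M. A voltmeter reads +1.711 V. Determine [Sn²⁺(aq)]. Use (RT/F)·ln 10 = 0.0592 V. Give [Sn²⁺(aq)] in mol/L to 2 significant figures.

2.3 M

With Ce⁴⁺/Ce³⁺ at the cathode and Sn⁴⁺/Sn²⁺ at the anode, E°cell = +1.619 − (+0.143) = +1.476 V (n = 2).
From the Nernst equation, log Q = n(E° − E)/0.0592 = 2·(+1.476 − (+1.711))/0.0592 = −7.939.
For 2 Ce⁴⁺(aq) + Sn²⁺(aq) → 2 Ce³⁺(aq) + Sn⁴⁺(aq), the reaction quotient is Q = ([Ce³⁺(aq)]^2·[Sn⁴⁺(aq)]) / ([Ce⁴⁺(aq)]^2·[Sn²⁺(aq)]).
Isolating [Sn²⁺(aq)] in Q = 10^{−7.939} yields log [Sn²⁺(aq)] = 0.360, i.e. 2.3 M.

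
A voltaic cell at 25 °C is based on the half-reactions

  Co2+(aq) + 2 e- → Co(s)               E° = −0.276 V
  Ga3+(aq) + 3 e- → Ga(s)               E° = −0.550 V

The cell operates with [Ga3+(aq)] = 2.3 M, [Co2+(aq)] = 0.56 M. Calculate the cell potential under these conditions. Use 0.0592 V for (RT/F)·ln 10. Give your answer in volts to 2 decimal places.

+0.26 V

The Co²⁺/Co couple has the more positive E°, so it is the cathode; Ga³⁺/Ga is the anode.
E°cell = −0.276 − (−0.550) = +0.274 V, with n = 6 electrons transferred.
The balanced reaction is 3 Co2+(aq) + 2 Ga(s) → 3 Co(s) + 2 Ga3+(aq), so Q = [Ga3+(aq)]^2 / [Co2+(aq)]^3 = 30.1 and log Q = 1.479.
E = E° − (0.0592/n)·log Q = +0.274 − (0.0592/6)(1.479) = +0.26 V.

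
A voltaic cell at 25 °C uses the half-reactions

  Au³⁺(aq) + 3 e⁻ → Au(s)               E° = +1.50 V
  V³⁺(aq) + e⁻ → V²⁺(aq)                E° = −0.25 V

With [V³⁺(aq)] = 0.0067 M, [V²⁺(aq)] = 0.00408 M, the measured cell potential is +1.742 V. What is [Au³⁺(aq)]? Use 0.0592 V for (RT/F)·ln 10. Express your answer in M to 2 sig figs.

1.7 M

Au³⁺/Au is the cathode (higher E°); E°cell = +1.50 − (−0.25) = +1.75 V with n = 3.
From the Nernst equation, log Q = n(E° − E)/0.0592 = 3·(+1.75 − (+1.742))/0.0592 = 0.405.
For Au³⁺(aq) + 3 V²⁺(aq) → Au(s) + 3 V³⁺(aq), the reaction quotient is Q = [V³⁺(aq)]^3 / ([Au³⁺(aq)]·[V²⁺(aq)]^3).
Isolating [Au³⁺(aq)] in Q = 10^{0.405} yields log [Au³⁺(aq)] = 0.241, i.e. 1.7 M.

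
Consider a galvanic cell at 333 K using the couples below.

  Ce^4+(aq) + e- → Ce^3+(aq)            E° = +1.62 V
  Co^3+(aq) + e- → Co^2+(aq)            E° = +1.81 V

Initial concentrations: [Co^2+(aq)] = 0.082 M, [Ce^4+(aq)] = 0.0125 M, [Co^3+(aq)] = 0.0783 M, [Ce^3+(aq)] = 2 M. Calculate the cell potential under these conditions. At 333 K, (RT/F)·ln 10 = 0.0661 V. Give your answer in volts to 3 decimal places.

+0.334 V

Since E°(Co³⁺/Co²⁺) > E°(Ce⁴⁺/Ce³⁺), Co³⁺/Co²⁺ serves as the cathode.
E°cell = E°cat − E°an = +1.81 − (+1.62) = +0.19 V; n = 1.
Balancing gives Co^3+(aq) + Ce^3+(aq) → Co^2+(aq) + Ce^4+(aq); hence Q = ([Co^2+(aq)]·[Ce^4+(aq)]) / ([Co^3+(aq)]·[Ce^3+(aq)]) = 0.00655 (log Q = −2.184).
E = E° − (0.0661/n)·log Q = +0.19 − (0.0661/1)(−2.184) = +0.334 V.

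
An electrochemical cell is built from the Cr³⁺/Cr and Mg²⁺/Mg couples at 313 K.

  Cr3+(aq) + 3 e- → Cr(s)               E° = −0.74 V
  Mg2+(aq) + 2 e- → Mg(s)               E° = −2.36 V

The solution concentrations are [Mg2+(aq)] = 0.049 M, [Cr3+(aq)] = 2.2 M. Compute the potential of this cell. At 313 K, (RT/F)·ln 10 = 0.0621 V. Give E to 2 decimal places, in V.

The Cr³⁺/Cr couple has the more positive E°, so it is the cathode; Mg²⁺/Mg is the anode.
E°cell = E°cat − E°an = −0.74 − (−2.36) = +1.62 V; n = 6.
The balanced reaction is 2 Cr3+(aq) + 3 Mg(s) → 2 Cr(s) + 3 Mg2+(aq), so Q = [Mg2+(aq)]^3 / [Cr3+(aq)]^2 = 2.43×10^−5 and log Q = −4.614.
Applying E = E° − (RT ln10/nF)·log Q gives +1.62 − (0.0621/6)(−4.614) = +1.67 V.

+1.67 V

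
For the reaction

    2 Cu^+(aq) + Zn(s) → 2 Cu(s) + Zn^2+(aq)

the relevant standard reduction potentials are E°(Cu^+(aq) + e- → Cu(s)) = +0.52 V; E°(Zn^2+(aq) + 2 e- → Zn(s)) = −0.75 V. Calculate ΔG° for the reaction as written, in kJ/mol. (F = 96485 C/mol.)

In the reaction as written Cu^+(aq) is reduced, so the Cu⁺/Cu couple is the cathode and Zn²⁺/Zn is the anode.
E°cell = +0.52 − (−0.75) = +1.27 V; balancing electrons gives n = 2.
ΔG° = −nFE°cell = −(2)(96485)(+1.27) J/mol = −245 kJ/mol.

−245 kJ/mol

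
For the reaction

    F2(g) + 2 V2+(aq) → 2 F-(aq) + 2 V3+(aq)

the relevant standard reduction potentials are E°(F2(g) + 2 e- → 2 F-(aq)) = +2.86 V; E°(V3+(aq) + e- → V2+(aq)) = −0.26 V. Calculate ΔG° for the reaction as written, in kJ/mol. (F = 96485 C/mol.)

In the reaction as written F2(g) is reduced, so the F₂/F⁻ couple is the cathode and V³⁺/V²⁺ is the anode.
E°cell = +2.86 − (−0.26) = +3.12 V; balancing electrons gives n = 2.
ΔG° = −nFE°cell = −(2)(96485)(+3.12) J/mol = −602 kJ/mol.

−602 kJ/mol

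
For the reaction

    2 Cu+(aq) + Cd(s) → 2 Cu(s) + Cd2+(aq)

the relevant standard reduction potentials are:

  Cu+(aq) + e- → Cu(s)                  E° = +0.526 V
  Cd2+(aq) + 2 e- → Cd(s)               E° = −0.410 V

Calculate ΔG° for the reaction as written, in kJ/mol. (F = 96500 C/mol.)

In the reaction as written Cu+(aq) is reduced, so the Cu⁺/Cu couple is the cathode and Cd²⁺/Cd is the anode.
E°cell = +0.526 − (−0.410) = +0.936 V; balancing electrons gives n = 2.
ΔG° = −nFE°cell = −(2)(96500)(+0.936) J/mol = −181 kJ/mol.

−181 kJ/mol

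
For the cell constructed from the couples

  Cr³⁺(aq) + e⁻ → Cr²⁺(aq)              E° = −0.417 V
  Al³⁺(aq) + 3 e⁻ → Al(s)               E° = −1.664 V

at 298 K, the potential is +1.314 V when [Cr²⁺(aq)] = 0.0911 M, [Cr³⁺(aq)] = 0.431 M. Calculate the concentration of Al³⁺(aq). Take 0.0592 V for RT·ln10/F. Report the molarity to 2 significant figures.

Cr³⁺/Cr²⁺ is the cathode (higher E°); E°cell = −0.417 − (−1.664) = +1.247 V with n = 3.
From the Nernst equation, log Q = n(E° − E)/0.0592 = 3·(+1.247 − (+1.314))/0.0592 = −3.395.
For 3 Cr³⁺(aq) + Al(s) → 3 Cr²⁺(aq) + Al³⁺(aq), the reaction quotient is Q = ([Cr²⁺(aq)]^3·[Al³⁺(aq)]) / [Cr³⁺(aq)]^3.
Isolating [Al³⁺(aq)] in Q = 10^{−3.395} yields log [Al³⁺(aq)] = −1.370, i.e. 0.043 M.

0.043 M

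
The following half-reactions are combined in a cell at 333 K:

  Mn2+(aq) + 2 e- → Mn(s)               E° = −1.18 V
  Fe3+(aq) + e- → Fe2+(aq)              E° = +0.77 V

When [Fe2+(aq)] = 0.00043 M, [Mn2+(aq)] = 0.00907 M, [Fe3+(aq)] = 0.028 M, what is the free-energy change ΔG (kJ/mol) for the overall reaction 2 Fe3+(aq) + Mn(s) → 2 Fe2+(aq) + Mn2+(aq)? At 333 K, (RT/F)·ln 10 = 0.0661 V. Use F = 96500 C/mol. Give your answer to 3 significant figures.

With Fe³⁺/Fe²⁺ reduced at the cathode, E°cell = +0.77 − (−1.18) = +1.95 V and n = 2.
Q = ([Fe2+(aq)]^2·[Mn2+(aq)]) / [Fe3+(aq)]^2 = 2.14×10^−6, so log Q = −5.670 and E = +1.95 − (0.0661/2)(−5.670) = +2.1374 V.
Finally ΔG = −nFE = −(2)(96500 C/mol)(+2.1374 V) = −413 kJ/mol.

−413 kJ/mol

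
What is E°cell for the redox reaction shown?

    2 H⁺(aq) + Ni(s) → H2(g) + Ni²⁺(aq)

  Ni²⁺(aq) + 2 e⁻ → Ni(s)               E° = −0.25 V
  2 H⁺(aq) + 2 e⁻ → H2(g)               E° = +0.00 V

In the reaction as written, H⁺(aq) is reduced (cathode) and Ni²⁺(aq) is produced by oxidation at the anode.
E°cell = E°(cathode) − E°(anode) = +0.00 − (−0.25) = +0.25 V.

+0.25 V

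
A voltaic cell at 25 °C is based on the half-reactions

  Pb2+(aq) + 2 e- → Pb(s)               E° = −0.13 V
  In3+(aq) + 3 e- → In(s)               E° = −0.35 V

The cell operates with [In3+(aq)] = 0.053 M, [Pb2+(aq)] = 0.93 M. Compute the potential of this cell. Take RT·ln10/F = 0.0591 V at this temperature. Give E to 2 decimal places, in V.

+0.24 V

The Pb²⁺/Pb couple has the more positive E°, so it is the cathode; In³⁺/In is the anode.
The standard potential is −0.13 − (−0.35) = +0.22 V and the balanced reaction transfers n = 6 electrons.
Balancing gives 3 Pb2+(aq) + 2 In(s) → 3 Pb(s) + 2 In3+(aq); hence Q = [In3+(aq)]^2 / [Pb2+(aq)]^3 = 0.00349 (log Q = −2.457).
Applying E = E° − (RT ln10/nF)·log Q gives +0.22 − (0.0591/6)(−2.457) = +0.24 V.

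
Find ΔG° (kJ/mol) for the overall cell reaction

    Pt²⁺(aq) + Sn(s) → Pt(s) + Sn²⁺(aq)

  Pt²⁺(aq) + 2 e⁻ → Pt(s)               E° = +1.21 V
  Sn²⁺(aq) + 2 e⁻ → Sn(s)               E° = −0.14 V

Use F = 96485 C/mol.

−261 kJ/mol

In the reaction as written Pt²⁺(aq) is reduced, so the Pt²⁺/Pt couple is the cathode and Sn²⁺/Sn is the anode.
E°cell = +1.21 − (−0.14) = +1.35 V; balancing electrons gives n = 2.
ΔG° = −nFE°cell = −(2)(96485)(+1.35) J/mol = −261 kJ/mol.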